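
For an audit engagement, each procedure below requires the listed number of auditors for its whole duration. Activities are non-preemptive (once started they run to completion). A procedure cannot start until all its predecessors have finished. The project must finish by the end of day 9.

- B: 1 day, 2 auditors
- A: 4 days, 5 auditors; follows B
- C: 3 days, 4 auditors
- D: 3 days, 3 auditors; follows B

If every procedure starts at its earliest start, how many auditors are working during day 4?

At early start, day 4 has: A, D.
Demand: 5 + 3 = 8.

8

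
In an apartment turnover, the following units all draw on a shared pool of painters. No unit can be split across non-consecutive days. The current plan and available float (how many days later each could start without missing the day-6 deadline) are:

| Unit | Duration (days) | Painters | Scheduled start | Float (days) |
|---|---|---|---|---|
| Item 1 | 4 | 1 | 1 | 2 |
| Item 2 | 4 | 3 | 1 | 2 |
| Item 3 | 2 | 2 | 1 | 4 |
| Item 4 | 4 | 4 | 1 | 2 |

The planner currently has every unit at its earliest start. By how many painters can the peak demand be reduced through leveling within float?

2

Early-start peak: d1:10  d2:10  d3:8  d4:8  d5:0  d6:0 ⇒ 10.
Leveled (Item 1@1, Item 2@1, Item 3@1, Item 4@3): d1:6  d2:6  d3:8  d4:8  d5:4  d6:4 ⇒ 8.
Reduction 10 − 8 = 2.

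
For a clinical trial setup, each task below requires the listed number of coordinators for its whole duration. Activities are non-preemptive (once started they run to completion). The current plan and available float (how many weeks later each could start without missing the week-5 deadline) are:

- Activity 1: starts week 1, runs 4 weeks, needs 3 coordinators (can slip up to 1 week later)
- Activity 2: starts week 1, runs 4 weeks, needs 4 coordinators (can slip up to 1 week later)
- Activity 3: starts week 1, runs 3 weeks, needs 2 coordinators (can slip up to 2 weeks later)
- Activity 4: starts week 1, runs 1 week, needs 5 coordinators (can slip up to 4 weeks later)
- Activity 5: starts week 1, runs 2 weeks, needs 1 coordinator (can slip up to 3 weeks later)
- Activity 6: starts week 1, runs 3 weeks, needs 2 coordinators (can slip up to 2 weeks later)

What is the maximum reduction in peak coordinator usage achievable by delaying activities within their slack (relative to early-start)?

Early-start peak: w1:17  w2:12  w3:11  w4:7  w5:0 ⇒ 17.
Leveled (Activity 1@1, Activity 2@1, Activity 3@1, Activity 4@5, Activity 5@1, Activity 6@3): w1:10  w2:10  w3:11  w4:9  w5:7 ⇒ 11.
Reduction 17 − 11 = 6.

6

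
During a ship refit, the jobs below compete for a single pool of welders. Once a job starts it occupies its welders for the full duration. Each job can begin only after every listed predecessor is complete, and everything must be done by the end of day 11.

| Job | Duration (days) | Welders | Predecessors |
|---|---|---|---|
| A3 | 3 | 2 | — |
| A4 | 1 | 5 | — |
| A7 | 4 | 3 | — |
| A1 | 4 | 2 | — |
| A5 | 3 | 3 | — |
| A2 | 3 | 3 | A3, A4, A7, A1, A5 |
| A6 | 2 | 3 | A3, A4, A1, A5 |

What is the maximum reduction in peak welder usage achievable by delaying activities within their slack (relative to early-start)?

9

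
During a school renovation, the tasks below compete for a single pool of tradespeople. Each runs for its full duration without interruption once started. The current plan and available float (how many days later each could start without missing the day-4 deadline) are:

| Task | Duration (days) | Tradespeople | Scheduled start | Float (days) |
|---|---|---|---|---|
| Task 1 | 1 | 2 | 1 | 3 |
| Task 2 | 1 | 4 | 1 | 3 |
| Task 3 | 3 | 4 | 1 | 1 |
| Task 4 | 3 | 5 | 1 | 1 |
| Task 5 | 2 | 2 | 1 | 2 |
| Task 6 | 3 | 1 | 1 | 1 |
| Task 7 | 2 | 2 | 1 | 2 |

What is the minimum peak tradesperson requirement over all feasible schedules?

12

Early-start (Task 1@1, Task 2@1, Task 3@1, Task 4@1, Task 5@1, Task 6@1, Task 7@1) gives peak 20: d1:20  d2:14  d3:10  d4:0.
Shift Task 4→2, Task 6→2, Task 7→3.
Schedule Task 1@1, Task 2@1, Task 3@1, Task 4@2, Task 5@1, Task 6@2, Task 7@3: d1:12  d2:12  d3:12  d4:8 — peak 12.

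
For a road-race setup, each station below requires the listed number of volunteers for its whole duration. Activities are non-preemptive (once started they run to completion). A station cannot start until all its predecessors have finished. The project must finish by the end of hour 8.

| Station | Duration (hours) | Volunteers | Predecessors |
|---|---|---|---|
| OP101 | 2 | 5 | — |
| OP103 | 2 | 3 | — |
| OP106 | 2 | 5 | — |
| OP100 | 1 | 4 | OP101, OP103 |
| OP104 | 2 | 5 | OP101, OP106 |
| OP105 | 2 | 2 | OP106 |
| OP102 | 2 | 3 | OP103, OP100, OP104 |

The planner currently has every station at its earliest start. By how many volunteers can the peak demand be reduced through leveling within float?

Early-start peak: h1:13  h2:13  h3:11  h4:7  h5:3  h6:3  h7:0  h8:0 ⇒ 13.
Leveled (OP101@1, OP103@1, OP106@3, OP100@3, OP104@5, OP105@5, OP102@7): h1:8  h2:8  h3:9  h4:5  h5:7  h6:7  h7:3  h8:3 ⇒ 9.
Reduction 13 − 9 = 4.

4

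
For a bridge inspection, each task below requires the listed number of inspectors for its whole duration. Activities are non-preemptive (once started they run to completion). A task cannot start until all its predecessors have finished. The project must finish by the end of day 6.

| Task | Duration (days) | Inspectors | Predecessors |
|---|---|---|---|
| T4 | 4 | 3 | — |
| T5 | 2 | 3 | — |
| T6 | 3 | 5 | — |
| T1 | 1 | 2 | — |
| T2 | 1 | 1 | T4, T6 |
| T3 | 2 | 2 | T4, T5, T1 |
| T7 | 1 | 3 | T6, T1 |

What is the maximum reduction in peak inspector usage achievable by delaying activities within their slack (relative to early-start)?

Early-start peak: d1:13  d2:11  d3:8  d4:6  d5:3  d6:2 ⇒ 13.
Leveled (T4@1, T5@1, T6@3, T1@1, T2@6, T3@5, T7@6): d1:8  d2:6  d3:8  d4:8  d5:7  d6:6 ⇒ 8.
Reduction 13 − 8 = 5.

5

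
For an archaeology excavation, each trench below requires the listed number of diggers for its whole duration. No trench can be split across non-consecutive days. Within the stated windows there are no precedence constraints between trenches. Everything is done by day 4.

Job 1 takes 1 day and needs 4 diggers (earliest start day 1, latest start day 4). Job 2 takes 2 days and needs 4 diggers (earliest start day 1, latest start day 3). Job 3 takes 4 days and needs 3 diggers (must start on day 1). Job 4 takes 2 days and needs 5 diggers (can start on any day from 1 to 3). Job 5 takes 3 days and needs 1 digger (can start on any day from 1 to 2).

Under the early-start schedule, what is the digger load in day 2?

At early start, day 2 has: Job 2, Job 3, Job 4, Job 5.
Demand: 4 + 3 + 5 + 1 = 13.

13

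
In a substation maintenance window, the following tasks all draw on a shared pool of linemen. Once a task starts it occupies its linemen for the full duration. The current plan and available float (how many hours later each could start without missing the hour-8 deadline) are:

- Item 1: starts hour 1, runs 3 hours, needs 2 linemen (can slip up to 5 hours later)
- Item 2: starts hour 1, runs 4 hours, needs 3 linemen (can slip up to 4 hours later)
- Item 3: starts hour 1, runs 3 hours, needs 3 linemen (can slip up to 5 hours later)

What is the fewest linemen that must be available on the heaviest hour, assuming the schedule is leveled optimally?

5

Early-start (Item 1@1, Item 2@1, Item 3@1) gives peak 8: h1:8  h2:8  h3:8  h4:3  h5:0  h6:0  h7:0  h8:0.
Shift Item 3→5.
Schedule Item 1@1, Item 2@1, Item 3@5: h1:5  h2:5  h3:5  h4:3  h5:3  h6:3  h7:3  h8:0 — peak 5.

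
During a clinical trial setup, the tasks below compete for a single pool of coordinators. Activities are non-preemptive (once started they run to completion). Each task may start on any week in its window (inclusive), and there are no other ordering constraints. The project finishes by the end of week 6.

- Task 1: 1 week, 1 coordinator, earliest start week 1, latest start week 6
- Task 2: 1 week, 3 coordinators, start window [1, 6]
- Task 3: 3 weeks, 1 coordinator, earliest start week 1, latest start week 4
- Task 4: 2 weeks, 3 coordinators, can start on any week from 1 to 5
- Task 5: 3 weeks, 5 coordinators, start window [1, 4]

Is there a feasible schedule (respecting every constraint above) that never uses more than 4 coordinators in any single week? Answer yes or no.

Total coordinator-weeks = 28; over 6 weeks the average is 28/6 > 4, so some week must exceed 4.

no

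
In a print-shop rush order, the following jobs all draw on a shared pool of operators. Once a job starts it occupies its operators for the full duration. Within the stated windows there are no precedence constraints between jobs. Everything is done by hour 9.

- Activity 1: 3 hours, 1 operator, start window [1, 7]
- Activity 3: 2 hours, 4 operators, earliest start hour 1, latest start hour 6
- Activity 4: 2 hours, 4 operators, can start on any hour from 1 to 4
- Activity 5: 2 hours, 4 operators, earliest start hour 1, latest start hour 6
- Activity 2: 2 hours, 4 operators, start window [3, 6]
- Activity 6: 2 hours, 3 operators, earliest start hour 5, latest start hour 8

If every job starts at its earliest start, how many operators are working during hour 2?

13

At early start, hour 2 has: Activity 1, Activity 3, Activity 4, Activity 5.
Demand: 1 + 4 + 4 + 4 = 13.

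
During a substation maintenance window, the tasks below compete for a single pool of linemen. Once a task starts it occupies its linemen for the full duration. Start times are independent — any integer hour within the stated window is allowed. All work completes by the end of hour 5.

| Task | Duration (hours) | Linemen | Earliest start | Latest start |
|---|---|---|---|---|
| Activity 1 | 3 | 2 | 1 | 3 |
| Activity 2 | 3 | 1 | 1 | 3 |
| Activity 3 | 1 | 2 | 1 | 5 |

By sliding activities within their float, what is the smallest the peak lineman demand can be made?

Early-start (Activity 1@1, Activity 2@1, Activity 3@1) gives peak 5: h1:5  h2:3  h3:3  h4:0  h5:0.
Shift Activity 3→4.
Schedule Activity 1@1, Activity 2@1, Activity 3@4: h1:3  h2:3  h3:3  h4:2  h5:0 — peak 3.
Total lineman-hours = 11 over 5 hours ⇒ peak ≥ ⌈11/5⌉ = 3, so 3 is optimal.

3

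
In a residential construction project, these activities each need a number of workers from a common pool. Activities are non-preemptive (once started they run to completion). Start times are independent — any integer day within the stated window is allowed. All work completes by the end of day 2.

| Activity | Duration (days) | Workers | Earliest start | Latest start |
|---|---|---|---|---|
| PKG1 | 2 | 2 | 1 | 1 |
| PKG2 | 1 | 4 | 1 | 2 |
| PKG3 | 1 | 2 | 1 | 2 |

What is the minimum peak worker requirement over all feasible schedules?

Early-start (PKG1@1, PKG2@1, PKG3@1) gives peak 8: d1:8  d2:2.
Shift PKG3→2.
Schedule PKG1@1, PKG2@1, PKG3@2: d1:6  d2:4 — peak 6.
No arrangement of the 4 feasible schedules does better.

6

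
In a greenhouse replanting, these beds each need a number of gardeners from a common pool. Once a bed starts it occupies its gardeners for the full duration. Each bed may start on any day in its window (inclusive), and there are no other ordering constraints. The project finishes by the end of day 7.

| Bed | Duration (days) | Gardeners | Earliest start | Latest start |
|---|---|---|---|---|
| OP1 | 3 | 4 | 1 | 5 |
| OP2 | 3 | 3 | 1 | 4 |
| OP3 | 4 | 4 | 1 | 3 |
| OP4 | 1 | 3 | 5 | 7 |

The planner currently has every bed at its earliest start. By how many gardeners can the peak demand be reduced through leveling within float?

Early-start peak: d1:11  d2:11  d3:11  d4:4  d5:3  d6:0  d7:0 ⇒ 11.
Leveled (OP1@5, OP2@1, OP3@1, OP4@5): d1:7  d2:7  d3:7  d4:4  d5:7  d6:4  d7:4 ⇒ 7.
Reduction 11 − 7 = 4.

4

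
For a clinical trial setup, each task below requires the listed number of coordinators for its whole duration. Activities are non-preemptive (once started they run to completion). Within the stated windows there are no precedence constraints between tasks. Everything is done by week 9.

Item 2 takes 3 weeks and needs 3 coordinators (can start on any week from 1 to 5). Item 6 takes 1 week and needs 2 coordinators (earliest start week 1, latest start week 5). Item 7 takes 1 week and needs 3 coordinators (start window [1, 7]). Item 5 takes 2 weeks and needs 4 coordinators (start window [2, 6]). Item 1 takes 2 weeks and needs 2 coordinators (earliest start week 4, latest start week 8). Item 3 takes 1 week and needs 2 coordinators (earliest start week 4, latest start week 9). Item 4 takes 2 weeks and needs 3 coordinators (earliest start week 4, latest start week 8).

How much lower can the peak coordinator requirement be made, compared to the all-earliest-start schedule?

3

Early-start peak: w1:8  w2:7  w3:7  w4:7  w5:5  w6:0  w7:0  w8:0  w9:0 ⇒ 8.
Leveled (Item 2@1, Item 6@1, Item 7@4, Item 5@5, Item 1@7, Item 3@4, Item 4@7): w1:5  w2:3  w3:3  w4:5  w5:4  w6:4  w7:5  w8:5  w9:0 ⇒ 5.
Reduction 8 − 5 = 3.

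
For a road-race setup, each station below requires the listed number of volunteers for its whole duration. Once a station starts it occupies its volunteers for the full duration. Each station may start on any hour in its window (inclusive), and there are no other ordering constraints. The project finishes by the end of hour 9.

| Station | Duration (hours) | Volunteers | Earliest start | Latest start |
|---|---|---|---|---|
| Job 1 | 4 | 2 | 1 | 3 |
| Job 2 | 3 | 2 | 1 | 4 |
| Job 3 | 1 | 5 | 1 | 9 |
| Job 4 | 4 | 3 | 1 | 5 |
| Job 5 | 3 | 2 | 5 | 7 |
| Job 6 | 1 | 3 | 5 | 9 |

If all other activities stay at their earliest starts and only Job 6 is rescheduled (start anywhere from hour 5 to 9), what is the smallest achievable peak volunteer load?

12

Job 6@5: h1:12  h2:7  h3:7  h4:5  h5:5  h6:2  h7:2  h8:0  h9:0 → peak 12
Job 6@6: h1:12  h2:7  h3:7  h4:5  h5:2  h6:5  h7:2  h8:0  h9:0 → peak 12
Job 6@7: h1:12  h2:7  h3:7  h4:5  h5:2  h6:2  h7:5  h8:0  h9:0 → peak 12
Job 6@8: h1:12  h2:7  h3:7  h4:5  h5:2  h6:2  h7:2  h8:3  h9:0 → peak 12
Job 6@9: h1:12  h2:7  h3:7  h4:5  h5:2  h6:2  h7:2  h8:0  h9:3 → peak 12
Best is Job 6@5, peak 12.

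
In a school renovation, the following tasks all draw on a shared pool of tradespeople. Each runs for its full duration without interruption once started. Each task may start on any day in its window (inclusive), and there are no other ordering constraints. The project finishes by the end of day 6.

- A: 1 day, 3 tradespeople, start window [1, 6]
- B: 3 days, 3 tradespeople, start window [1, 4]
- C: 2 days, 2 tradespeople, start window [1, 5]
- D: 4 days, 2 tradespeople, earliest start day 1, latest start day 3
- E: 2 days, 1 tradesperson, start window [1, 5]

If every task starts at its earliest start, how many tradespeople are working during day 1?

At early start, day 1 has: A, B, C, D, E.
Demand: 3 + 3 + 2 + 2 + 1 = 11.

11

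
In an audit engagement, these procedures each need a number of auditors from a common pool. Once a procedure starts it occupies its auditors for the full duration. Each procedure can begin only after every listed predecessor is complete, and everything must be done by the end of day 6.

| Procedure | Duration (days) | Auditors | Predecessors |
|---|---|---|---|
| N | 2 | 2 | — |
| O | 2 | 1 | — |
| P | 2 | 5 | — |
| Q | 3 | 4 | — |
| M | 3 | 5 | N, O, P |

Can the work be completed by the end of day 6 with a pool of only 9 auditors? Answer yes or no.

yes

Schedule N@1, O@1, P@1, Q@3, M@3: d1:8  d2:8  d3:9  d4:9  d5:9  d6:0 — peak 9 ≤ 9.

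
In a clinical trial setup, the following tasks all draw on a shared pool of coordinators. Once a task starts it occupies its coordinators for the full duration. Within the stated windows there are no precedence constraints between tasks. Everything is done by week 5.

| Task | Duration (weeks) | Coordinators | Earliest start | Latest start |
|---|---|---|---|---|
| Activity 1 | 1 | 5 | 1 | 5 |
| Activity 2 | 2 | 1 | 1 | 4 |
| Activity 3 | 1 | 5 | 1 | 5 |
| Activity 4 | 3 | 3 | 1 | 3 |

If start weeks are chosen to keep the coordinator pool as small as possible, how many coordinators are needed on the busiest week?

5

Early-start (Activity 1@1, Activity 2@1, Activity 3@1, Activity 4@1) gives peak 14: w1:14  w2:4  w3:3  w4:0  w5:0.
Shift Activity 2→2, Activity 3→5, Activity 4→2.
Schedule Activity 1@1, Activity 2@2, Activity 3@5, Activity 4@2: w1:5  w2:4  w3:4  w4:3  w5:5 — peak 5.
Total coordinator-weeks = 21 over 5 weeks ⇒ peak ≥ ⌈21/5⌉ = 5, so 5 is optimal.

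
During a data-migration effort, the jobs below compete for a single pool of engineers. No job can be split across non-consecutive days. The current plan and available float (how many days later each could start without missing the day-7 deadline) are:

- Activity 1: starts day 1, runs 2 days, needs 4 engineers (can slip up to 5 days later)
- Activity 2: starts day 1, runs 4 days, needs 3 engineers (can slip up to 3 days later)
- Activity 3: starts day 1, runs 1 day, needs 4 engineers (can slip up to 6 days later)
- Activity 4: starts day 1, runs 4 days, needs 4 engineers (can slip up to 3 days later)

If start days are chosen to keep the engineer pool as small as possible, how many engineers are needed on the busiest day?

7

Early-start (Activity 1@1, Activity 2@1, Activity 3@1, Activity 4@1) gives peak 15: d1:15  d2:11  d3:7  d4:7  d5:0  d6:0  d7:0.
Shift Activity 3→3, Activity 4→4.
Schedule Activity 1@1, Activity 2@1, Activity 3@3, Activity 4@4: d1:7  d2:7  d3:7  d4:7  d5:4  d6:4  d7:4 — peak 7.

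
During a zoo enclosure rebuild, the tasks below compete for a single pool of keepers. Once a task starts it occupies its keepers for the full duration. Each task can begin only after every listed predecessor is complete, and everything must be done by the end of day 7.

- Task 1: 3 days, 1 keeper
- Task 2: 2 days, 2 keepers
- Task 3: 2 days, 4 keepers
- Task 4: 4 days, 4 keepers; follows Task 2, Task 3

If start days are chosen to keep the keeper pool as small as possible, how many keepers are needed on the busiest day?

Early-start (Task 1@1, Task 2@1, Task 3@1, Task 4@3) gives peak 7: d1:7  d2:7  d3:5  d4:4  d5:4  d6:4  d7:0.
Shift Task 1→3.
Schedule Task 1@3, Task 2@1, Task 3@1, Task 4@3: d1:6  d2:6  d3:5  d4:5  d5:5  d6:4  d7:0 — peak 6.

6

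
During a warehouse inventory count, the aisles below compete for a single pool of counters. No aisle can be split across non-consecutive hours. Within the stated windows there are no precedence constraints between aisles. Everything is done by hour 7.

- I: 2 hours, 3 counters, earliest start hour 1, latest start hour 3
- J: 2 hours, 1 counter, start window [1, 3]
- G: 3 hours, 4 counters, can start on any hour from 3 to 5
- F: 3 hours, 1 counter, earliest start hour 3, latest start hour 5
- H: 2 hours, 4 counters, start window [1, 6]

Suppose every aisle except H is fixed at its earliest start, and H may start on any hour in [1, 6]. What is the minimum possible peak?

H@1: h1:8  h2:8  h3:5  h4:5  h5:5  h6:0  h7:0 → peak 8
H@2: h1:4  h2:8  h3:9  h4:5  h5:5  h6:0  h7:0 → peak 9
H@3: h1:4  h2:4  h3:9  h4:9  h5:5  h6:0  h7:0 → peak 9
H@4: h1:4  h2:4  h3:5  h4:9  h5:9  h6:0  h7:0 → peak 9
H@5: h1:4  h2:4  h3:5  h4:5  h5:9  h6:4  h7:0 → peak 9
H@6: h1:4  h2:4  h3:5  h4:5  h5:5  h6:4  h7:4 → peak 5
Best is H@6, peak 5.

5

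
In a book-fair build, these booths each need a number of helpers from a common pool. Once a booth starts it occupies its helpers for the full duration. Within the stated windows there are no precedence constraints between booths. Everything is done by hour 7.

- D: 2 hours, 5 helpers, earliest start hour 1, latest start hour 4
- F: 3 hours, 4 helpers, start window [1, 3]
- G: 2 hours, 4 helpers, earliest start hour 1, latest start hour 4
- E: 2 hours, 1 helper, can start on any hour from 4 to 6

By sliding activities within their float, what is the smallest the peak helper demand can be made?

8

Early-start (D@1, F@1, G@1, E@4) gives peak 13: h1:13  h2:13  h3:4  h4:1  h5:1  h6:0  h7:0.
Shift F→3, G→3, E→5.
Schedule D@1, F@3, G@3, E@5: h1:5  h2:5  h3:8  h4:8  h5:5  h6:1  h7:0 — peak 8.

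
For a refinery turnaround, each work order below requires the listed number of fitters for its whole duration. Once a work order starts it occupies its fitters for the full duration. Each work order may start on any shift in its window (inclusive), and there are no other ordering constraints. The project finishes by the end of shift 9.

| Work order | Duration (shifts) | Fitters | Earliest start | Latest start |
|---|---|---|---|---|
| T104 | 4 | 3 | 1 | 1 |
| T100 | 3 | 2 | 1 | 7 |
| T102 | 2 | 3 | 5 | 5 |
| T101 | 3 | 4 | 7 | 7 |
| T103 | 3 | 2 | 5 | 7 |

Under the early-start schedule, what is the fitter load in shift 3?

5

At early start, shift 3 has: T104, T100.
Demand: 3 + 2 = 5.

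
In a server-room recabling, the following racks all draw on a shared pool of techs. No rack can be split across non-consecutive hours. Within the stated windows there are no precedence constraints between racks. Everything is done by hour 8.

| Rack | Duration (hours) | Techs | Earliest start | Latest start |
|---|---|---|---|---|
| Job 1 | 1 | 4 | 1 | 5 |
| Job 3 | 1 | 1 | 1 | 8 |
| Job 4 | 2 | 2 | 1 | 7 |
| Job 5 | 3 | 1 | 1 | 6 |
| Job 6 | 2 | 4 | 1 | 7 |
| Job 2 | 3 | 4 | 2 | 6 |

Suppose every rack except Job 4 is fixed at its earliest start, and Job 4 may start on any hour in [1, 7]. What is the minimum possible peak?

10

Job 4@1: h1:12  h2:11  h3:5  h4:4  h5:0  h6:0  h7:0  h8:0 → peak 12
Job 4@2: h1:10  h2:11  h3:7  h4:4  h5:0  h6:0  h7:0  h8:0 → peak 11
Job 4@3: h1:10  h2:9  h3:7  h4:6  h5:0  h6:0  h7:0  h8:0 → peak 10
Job 4@4: h1:10  h2:9  h3:5  h4:6  h5:2  h6:0  h7:0  h8:0 → peak 10
Job 4@5: h1:10  h2:9  h3:5  h4:4  h5:2  h6:2  h7:0  h8:0 → peak 10
Job 4@6: h1:10  h2:9  h3:5  h4:4  h5:0  h6:2  h7:2  h8:0 → peak 10
Job 4@7: h1:10  h2:9  h3:5  h4:4  h5:0  h6:0  h7:2  h8:2 → peak 10
Best is Job 4@3, peak 10.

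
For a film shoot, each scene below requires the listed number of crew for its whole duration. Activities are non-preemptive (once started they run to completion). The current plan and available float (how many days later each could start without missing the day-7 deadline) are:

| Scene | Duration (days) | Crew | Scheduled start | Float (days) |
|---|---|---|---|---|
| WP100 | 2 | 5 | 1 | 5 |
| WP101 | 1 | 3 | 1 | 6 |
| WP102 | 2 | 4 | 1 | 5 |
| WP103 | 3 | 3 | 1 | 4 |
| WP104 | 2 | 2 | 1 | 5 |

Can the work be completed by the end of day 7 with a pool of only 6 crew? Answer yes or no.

Schedule WP100@1, WP101@3, WP102@6, WP103@3, WP104@4: d1:5  d2:5  d3:6  d4:5  d5:5  d6:4  d7:4 — peak 6 ≤ 6.

yes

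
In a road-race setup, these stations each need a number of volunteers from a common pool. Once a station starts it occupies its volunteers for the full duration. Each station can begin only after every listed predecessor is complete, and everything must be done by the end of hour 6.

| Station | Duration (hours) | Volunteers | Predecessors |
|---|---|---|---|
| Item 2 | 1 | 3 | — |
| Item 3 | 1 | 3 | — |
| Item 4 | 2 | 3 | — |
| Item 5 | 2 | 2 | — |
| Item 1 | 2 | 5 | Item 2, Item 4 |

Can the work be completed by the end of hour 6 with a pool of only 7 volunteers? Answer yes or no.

yes

Schedule Item 2@1, Item 3@2, Item 4@3, Item 5@1, Item 1@5: h1:5  h2:5  h3:3  h4:3  h5:5  h6:5 — peak 5 ≤ 7.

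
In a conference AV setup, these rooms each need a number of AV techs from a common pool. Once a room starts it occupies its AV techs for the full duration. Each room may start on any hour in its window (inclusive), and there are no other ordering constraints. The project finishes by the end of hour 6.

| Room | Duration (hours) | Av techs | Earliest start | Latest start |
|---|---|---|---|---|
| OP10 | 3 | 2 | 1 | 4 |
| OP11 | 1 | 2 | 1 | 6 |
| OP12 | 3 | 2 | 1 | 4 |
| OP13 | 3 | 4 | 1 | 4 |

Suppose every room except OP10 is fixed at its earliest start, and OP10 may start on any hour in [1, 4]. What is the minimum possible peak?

OP10@1: h1:10  h2:8  h3:8  h4:0  h5:0  h6:0 → peak 10
OP10@2: h1:8  h2:8  h3:8  h4:2  h5:0  h6:0 → peak 8
OP10@3: h1:8  h2:6  h3:8  h4:2  h5:2  h6:0 → peak 8
OP10@4: h1:8  h2:6  h3:6  h4:2  h5:2  h6:2 → peak 8
Best is OP10@2, peak 8.

8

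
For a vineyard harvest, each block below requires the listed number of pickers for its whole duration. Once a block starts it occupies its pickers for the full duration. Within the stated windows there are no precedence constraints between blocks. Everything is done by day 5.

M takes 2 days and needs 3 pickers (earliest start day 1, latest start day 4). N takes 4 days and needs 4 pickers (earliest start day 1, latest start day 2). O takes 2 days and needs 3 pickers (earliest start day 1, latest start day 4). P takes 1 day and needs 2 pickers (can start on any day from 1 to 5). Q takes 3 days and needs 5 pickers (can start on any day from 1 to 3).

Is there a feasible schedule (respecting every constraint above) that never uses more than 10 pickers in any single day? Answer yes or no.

Schedule M@1, N@1, O@1, P@5, Q@3: d1:10  d2:10  d3:9  d4:9  d5:7 — peak 10 ≤ 10.

yes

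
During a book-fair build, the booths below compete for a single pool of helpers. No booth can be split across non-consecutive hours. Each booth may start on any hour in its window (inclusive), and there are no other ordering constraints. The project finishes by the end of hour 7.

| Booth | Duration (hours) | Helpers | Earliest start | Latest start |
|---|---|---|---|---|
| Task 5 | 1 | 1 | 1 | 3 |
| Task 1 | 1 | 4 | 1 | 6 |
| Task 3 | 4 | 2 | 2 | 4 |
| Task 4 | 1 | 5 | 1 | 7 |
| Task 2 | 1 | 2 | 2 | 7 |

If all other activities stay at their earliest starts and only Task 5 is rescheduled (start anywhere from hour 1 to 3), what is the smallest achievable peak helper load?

Task 5@1: h1:10  h2:4  h3:2  h4:2  h5:2  h6:0  h7:0 → peak 10
Task 5@2: h1:9  h2:5  h3:2  h4:2  h5:2  h6:0  h7:0 → peak 9
Task 5@3: h1:9  h2:4  h3:3  h4:2  h5:2  h6:0  h7:0 → peak 9
Best is Task 5@2, peak 9.

9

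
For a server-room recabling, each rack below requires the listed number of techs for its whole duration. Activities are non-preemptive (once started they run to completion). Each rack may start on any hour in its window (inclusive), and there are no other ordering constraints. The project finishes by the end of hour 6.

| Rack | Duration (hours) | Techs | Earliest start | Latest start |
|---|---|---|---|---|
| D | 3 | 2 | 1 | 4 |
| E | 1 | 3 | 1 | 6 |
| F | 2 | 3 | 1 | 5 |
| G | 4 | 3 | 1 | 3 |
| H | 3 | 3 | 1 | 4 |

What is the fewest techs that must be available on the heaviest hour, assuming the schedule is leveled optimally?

8

Early-start (D@1, E@1, F@1, G@1, H@1) gives peak 14: h1:14  h2:11  h3:8  h4:3  h5:0  h6:0.
Shift G→2, H→3.
Schedule D@1, E@1, F@1, G@2, H@3: h1:8  h2:8  h3:8  h4:6  h5:6  h6:0 — peak 8.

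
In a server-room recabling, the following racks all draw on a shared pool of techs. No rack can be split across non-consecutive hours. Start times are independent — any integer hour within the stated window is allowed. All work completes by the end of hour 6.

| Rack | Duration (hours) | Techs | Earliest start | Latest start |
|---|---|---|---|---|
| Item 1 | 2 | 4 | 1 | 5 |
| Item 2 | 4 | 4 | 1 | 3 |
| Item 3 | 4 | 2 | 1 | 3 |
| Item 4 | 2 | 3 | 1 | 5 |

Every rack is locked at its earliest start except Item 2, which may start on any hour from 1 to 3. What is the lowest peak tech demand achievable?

9

Item 2@1: h1:13  h2:13  h3:6  h4:6  h5:0  h6:0 → peak 13
Item 2@2: h1:9  h2:13  h3:6  h4:6  h5:4  h6:0 → peak 13
Item 2@3: h1:9  h2:9  h3:6  h4:6  h5:4  h6:4 → peak 9
Best is Item 2@3, peak 9.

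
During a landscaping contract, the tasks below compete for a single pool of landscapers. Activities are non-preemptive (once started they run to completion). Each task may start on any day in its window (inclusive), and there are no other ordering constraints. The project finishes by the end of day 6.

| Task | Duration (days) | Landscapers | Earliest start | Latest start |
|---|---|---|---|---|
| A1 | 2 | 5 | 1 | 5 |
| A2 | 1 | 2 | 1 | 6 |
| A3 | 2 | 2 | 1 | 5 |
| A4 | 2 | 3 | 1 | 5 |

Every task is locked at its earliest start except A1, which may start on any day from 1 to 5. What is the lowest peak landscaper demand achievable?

A1@1: d1:12  d2:10  d3:0  d4:0  d5:0  d6:0 → peak 12
A1@2: d1:7  d2:10  d3:5  d4:0  d5:0  d6:0 → peak 10
A1@3: d1:7  d2:5  d3:5  d4:5  d5:0  d6:0 → peak 7
A1@4: d1:7  d2:5  d3:0  d4:5  d5:5  d6:0 → peak 7
A1@5: d1:7  d2:5  d3:0  d4:0  d5:5  d6:5 → peak 7
Best is A1@3, peak 7.

7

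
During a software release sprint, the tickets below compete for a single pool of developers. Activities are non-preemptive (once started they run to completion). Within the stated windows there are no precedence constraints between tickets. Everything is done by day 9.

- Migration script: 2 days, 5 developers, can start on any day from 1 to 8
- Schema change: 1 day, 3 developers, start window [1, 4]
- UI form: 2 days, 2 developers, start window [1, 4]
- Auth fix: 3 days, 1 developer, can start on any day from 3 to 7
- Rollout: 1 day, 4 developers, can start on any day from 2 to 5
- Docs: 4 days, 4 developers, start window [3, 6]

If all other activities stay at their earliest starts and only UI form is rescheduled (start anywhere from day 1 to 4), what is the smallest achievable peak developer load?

9

UI form@1: d1:10  d2:11  d3:5  d4:5  d5:5  d6:4  d7:0  d8:0  d9:0 → peak 11
UI form@2: d1:8  d2:11  d3:7  d4:5  d5:5  d6:4  d7:0  d8:0  d9:0 → peak 11
UI form@3: d1:8  d2:9  d3:7  d4:7  d5:5  d6:4  d7:0  d8:0  d9:0 → peak 9
UI form@4: d1:8  d2:9  d3:5  d4:7  d5:7  d6:4  d7:0  d8:0  d9:0 → peak 9
Best is UI form@3, peak 9.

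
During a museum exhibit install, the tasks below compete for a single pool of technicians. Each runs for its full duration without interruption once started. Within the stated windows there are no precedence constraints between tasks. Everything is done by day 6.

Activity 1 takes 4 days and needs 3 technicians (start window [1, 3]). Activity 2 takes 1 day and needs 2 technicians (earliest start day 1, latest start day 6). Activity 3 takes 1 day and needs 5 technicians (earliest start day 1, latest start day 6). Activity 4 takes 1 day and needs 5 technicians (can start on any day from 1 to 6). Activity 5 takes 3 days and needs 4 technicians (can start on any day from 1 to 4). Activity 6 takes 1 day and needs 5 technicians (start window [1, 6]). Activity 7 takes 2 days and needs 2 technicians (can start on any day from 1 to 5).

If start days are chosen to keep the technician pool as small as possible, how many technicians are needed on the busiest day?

Early-start (Activity 1@1, Activity 2@1, Activity 3@1, Activity 4@1, Activity 5@1, Activity 6@1, Activity 7@1) gives peak 26: d1:26  d2:9  d3:7  d4:3  d5:0  d6:0.
Shift Activity 2→5, Activity 4→2, Activity 5→3, Activity 6→6, Activity 7→5.
Schedule Activity 1@1, Activity 2@5, Activity 3@1, Activity 4@2, Activity 5@3, Activity 6@6, Activity 7@5: d1:8  d2:8  d3:7  d4:7  d5:8  d6:7 — peak 8.
Total technician-days = 45 over 6 days ⇒ peak ≥ ⌈45/6⌉ = 8, so 8 is optimal.

8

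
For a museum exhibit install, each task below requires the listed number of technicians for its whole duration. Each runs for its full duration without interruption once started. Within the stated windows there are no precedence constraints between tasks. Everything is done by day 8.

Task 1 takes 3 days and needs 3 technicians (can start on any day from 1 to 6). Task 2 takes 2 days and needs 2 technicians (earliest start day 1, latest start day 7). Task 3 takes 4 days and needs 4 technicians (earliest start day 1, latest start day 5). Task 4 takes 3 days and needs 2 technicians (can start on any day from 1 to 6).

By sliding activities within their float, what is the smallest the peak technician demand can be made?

6

Early-start (Task 1@1, Task 2@1, Task 3@1, Task 4@1) gives peak 11: d1:11  d2:11  d3:9  d4:4  d5:0  d6:0  d7:0  d8:0.
Shift Task 3→4, Task 4→3.
Schedule Task 1@1, Task 2@1, Task 3@4, Task 4@3: d1:5  d2:5  d3:5  d4:6  d5:6  d6:4  d7:4  d8:0 — peak 6.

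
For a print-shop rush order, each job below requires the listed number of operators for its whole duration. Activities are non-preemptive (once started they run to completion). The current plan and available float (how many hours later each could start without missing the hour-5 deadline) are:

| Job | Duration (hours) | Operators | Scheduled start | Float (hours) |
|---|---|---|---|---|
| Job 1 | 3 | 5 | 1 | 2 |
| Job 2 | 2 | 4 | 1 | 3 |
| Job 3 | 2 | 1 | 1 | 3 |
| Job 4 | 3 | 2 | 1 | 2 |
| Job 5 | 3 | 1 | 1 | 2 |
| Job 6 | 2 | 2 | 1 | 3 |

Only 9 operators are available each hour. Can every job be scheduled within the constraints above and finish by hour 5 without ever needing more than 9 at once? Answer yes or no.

yes

Schedule Job 1@1, Job 2@4, Job 3@1, Job 4@1, Job 5@3, Job 6@4: h1:8  h2:8  h3:8  h4:7  h5:7 — peak 8 ≤ 9.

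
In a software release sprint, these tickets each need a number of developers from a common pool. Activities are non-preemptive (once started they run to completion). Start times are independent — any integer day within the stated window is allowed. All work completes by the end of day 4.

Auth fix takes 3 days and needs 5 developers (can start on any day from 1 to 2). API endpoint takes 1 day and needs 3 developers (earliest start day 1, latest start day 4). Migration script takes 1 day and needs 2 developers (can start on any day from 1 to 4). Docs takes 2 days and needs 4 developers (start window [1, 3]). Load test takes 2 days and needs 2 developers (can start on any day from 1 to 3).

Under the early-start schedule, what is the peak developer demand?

Early-start schedule: Auth fix@1, API endpoint@1, Migration script@1, Docs@1, Load test@1.
Load per day: day 1: 16, day 2: 11, day 3: 5, day 4: 0.
Peak is 16.

16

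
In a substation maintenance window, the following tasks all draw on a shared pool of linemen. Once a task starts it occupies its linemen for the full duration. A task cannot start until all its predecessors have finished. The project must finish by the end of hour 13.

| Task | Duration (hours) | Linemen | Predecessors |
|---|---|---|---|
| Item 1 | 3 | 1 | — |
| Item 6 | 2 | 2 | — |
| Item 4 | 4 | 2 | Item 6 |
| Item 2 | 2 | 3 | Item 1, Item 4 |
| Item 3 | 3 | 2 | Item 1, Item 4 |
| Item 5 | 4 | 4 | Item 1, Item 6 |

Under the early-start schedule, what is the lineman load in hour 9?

At early start, hour 9 has: Item 3.
Demand: 2 = 2.

2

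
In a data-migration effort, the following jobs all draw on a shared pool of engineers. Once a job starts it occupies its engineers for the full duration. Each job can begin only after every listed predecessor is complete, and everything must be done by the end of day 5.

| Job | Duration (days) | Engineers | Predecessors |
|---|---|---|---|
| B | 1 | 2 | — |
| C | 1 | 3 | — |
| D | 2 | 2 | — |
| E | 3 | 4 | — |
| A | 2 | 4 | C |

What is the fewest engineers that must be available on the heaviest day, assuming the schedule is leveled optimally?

7

Early-start (B@1, C@1, D@1, E@1, A@2) gives peak 11: d1:11  d2:10  d3:8  d4:0  d5:0.
Shift C→2, D→3, A→4.
Schedule B@1, C@2, D@3, E@1, A@4: d1:6  d2:7  d3:6  d4:6  d5:4 — peak 7.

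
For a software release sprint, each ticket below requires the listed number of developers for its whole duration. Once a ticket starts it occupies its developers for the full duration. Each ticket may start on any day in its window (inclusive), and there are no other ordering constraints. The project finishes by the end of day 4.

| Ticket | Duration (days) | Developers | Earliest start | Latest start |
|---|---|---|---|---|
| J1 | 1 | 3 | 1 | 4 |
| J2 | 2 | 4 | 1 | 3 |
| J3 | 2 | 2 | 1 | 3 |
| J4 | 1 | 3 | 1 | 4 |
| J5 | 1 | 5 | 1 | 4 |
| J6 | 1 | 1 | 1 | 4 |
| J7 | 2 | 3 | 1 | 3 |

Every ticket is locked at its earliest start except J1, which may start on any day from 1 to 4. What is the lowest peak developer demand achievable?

18

J1@1: d1:21  d2:9  d3:0  d4:0 → peak 21
J1@2: d1:18  d2:12  d3:0  d4:0 → peak 18
J1@3: d1:18  d2:9  d3:3  d4:0 → peak 18
J1@4: d1:18  d2:9  d3:0  d4:3 → peak 18
Best is J1@2, peak 18.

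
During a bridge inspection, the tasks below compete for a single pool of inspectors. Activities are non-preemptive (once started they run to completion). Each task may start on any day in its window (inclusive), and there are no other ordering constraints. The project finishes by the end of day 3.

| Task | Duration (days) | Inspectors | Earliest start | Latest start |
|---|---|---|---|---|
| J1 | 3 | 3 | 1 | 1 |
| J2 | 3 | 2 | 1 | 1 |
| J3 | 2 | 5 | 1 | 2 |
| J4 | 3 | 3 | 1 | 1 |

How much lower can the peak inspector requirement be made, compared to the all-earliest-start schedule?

Early-start peak: d1:13  d2:13  d3:8 ⇒ 13.
Leveled (J1@1, J2@1, J3@1, J4@1): d1:13  d2:13  d3:8 ⇒ 13.
Reduction 13 − 13 = 0.

0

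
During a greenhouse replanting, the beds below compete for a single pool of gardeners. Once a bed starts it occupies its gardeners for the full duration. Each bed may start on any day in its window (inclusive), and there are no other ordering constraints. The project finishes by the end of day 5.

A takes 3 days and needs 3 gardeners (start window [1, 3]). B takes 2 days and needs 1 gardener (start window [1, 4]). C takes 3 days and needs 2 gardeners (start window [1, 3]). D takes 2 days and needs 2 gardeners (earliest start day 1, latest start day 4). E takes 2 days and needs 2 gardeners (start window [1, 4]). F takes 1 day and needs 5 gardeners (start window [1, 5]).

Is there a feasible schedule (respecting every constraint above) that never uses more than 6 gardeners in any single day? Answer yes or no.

The minimum achievable peak is 7; 6 < 7, so no feasible schedule stays within the cap.

no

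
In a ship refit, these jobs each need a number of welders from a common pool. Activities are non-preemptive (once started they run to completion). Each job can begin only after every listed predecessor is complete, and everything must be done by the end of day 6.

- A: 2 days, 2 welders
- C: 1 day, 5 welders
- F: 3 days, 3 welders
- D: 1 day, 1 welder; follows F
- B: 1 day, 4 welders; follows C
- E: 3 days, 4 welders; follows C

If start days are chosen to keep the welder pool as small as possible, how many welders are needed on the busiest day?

7

Early-start (A@1, C@1, F@1, D@4, B@2, E@2) gives peak 13: d1:10  d2:13  d3:7  d4:5  d5:0  d6:0.
Shift F→2, D→5, B→3, E→4.
Schedule A@1, C@1, F@2, D@5, B@3, E@4: d1:7  d2:5  d3:7  d4:7  d5:5  d6:4 — peak 7.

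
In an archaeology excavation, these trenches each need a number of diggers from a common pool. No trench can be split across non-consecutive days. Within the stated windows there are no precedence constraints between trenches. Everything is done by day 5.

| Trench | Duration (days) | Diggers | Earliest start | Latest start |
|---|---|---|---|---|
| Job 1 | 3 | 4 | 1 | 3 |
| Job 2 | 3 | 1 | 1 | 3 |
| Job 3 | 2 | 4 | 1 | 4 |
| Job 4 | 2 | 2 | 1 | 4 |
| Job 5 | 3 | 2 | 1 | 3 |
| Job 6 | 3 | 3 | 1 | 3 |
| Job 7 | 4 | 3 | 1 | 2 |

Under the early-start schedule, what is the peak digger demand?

19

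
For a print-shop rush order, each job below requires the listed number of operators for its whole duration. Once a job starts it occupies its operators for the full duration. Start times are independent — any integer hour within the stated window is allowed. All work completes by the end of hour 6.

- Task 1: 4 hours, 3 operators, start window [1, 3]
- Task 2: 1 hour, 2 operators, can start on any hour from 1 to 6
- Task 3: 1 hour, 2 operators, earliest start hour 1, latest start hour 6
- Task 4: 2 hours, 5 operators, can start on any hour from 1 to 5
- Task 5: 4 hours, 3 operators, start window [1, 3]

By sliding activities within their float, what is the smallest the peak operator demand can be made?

7

Early-start (Task 1@1, Task 2@1, Task 3@1, Task 4@1, Task 5@1) gives peak 15: h1:15  h2:11  h3:6  h4:6  h5:0  h6:0.
Shift Task 2→5, Task 3→6, Task 4→5.
Schedule Task 1@1, Task 2@5, Task 3@6, Task 4@5, Task 5@1: h1:6  h2:6  h3:6  h4:6  h5:7  h6:7 — peak 7.
Total operator-hours = 38 over 6 hours ⇒ peak ≥ ⌈38/6⌉ = 7, so 7 is optimal.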